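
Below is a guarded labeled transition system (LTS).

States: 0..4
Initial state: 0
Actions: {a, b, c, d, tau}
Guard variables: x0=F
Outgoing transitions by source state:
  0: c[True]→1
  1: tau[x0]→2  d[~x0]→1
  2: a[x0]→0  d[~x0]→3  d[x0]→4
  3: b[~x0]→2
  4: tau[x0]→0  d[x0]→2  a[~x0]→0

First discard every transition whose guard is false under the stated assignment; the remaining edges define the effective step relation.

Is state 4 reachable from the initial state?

Answer: UNREACHABLE

Trace:
Guard filter leaves 5 enabled edge(s).
depth 0: {0}
depth 1: {1}  now seen {0,1}
R = {0,1}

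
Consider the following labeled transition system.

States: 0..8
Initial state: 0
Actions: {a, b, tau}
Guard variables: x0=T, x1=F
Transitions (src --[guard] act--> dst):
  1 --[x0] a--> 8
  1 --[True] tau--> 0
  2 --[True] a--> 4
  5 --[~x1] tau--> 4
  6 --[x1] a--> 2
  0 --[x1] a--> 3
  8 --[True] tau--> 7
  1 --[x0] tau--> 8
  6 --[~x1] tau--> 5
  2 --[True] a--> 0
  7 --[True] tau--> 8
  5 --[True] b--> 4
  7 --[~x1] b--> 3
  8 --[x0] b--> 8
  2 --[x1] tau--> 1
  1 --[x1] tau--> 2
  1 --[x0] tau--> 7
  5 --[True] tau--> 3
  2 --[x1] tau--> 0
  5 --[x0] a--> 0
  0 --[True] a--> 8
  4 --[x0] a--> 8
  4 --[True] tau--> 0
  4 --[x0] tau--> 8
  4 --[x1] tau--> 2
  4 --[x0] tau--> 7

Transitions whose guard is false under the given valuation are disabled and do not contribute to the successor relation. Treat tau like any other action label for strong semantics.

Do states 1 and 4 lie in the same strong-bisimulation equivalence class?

Answer: BISIMILAR

Analysis:
Bisimulation quotient by refinement:
  P[0] = {{0,1,2,3,4,5,6,7,8}}
  P[1] = {{0,2},{1,4},{3},{5},{6},{7,8}}
  P[2] = {{0},{1,4},{2},{3},{5},{6},{7},{8}}
stable after 3 split(s): 8 block(s)
class of 1: {1,4}; class of 4: {1,4}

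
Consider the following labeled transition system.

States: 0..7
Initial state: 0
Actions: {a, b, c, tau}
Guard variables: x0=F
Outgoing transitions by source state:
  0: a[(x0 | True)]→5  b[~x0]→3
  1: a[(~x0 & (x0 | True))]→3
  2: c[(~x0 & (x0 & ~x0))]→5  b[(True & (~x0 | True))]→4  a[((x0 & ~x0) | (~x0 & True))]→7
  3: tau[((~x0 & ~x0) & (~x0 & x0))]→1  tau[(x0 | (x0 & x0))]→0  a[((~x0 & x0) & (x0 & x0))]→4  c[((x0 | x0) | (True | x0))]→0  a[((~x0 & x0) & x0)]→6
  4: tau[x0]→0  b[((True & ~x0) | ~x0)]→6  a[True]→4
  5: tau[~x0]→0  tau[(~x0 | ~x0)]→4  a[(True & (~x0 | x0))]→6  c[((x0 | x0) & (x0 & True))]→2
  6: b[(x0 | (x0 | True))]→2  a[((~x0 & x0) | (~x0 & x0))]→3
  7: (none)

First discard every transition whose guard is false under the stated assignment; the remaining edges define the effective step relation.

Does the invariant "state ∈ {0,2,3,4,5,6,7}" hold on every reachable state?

Safe = {0,2,3,4,5,6,7}
Reach set: {0,2,3,4,5,6,7}
  0: safe
  2: safe
  3: safe
  4: safe
  5: safe
  6: safe
  7: safe

Answer: INVARIANT HOLDS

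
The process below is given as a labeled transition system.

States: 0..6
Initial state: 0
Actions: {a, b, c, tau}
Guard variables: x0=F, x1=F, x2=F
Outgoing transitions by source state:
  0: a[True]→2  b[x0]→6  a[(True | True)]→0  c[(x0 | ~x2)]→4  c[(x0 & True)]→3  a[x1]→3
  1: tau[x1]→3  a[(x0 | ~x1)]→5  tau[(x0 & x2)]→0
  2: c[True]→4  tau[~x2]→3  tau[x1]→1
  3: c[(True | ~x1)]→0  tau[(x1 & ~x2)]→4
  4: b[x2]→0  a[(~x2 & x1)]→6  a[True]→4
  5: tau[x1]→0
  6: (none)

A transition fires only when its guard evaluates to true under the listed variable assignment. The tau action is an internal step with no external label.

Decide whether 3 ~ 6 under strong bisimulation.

Refine partition for ~:
  π0 = {{0,1,2,3,4,5,6}}
  π1 = {{0},{1,4},{2},{3},{5,6}}
  π2 = {{0},{1},{2},{3},{4},{5,6}}
stable after 3 split(s): 6 block(s)
class of 3: {3}; class of 6: {5,6}

Answer: NOT BISIMILAR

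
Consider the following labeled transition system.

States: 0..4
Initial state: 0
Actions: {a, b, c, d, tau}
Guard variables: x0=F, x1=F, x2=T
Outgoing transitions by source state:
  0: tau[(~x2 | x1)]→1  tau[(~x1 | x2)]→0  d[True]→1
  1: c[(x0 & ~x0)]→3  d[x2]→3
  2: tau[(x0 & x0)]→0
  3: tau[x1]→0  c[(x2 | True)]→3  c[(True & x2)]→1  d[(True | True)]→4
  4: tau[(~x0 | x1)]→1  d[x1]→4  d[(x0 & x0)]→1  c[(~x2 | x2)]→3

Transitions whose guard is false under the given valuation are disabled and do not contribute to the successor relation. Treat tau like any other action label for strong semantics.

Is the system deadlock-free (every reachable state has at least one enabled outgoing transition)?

Reachable = {0,1,3,4}
  0: d→1  tau→0  [2 exit(s)]
  1: d→3  [1 exit(s)]
  3: c→1  c→3  d→4  [3 exit(s)]
  4: c→3  tau→1  [2 exit(s)]

Answer: DEADLOCK-FREE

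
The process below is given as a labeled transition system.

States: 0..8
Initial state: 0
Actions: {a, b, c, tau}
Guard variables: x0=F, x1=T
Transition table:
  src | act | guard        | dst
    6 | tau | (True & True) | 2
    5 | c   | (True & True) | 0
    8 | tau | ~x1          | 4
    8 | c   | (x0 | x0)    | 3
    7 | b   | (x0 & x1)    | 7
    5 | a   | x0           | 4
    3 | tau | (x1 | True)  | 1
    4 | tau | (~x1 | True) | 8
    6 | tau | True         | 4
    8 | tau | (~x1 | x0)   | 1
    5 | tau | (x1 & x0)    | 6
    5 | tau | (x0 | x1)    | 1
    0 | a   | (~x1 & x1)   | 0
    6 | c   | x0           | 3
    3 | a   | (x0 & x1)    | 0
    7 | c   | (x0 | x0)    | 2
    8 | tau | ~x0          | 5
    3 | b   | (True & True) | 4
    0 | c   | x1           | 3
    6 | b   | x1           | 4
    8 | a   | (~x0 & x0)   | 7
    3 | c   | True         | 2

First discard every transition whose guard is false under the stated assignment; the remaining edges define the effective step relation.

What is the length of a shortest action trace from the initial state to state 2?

Layered search for 2:
  L0 = {0}
  L1 = {3}
  L2 = {1,2,4}
first hit 2 at d=2 via c·c

Answer: 2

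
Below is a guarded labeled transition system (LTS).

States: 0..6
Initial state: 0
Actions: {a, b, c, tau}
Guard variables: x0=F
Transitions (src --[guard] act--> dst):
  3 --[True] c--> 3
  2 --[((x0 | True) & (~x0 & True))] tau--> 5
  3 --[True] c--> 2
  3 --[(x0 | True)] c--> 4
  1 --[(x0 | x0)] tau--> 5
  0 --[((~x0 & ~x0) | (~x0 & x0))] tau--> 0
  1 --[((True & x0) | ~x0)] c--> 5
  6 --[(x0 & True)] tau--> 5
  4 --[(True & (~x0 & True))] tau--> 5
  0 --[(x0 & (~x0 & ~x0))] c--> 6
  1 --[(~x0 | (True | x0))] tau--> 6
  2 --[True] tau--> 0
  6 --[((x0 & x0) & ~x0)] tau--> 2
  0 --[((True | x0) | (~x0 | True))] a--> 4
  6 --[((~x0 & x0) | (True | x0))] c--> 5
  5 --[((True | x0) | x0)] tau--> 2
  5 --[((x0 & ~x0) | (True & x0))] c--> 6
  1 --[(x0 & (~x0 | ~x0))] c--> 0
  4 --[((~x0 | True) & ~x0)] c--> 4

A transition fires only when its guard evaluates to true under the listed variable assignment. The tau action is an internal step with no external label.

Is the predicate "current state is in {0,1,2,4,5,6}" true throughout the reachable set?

Answer: INVARIANT HOLDS

Trace:
Allowed set {0,1,2,4,5,6}
Reach set: {0,2,4,5}
  0: ok
  2: ok
  4: ok
  5: ok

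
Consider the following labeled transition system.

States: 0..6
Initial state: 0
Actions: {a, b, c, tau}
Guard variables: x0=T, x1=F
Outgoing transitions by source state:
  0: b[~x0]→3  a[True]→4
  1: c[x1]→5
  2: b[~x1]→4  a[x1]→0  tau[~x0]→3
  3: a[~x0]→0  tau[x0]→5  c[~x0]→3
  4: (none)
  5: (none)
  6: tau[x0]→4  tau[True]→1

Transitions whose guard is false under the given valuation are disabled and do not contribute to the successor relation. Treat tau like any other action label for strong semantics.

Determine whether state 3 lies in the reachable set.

Answer: UNREACHABLE

Trace:
After dropping false guards: 5 live edges.
depth 0: {0}
depth 1: {4}  now seen {0,4}
Reach set: {0,4}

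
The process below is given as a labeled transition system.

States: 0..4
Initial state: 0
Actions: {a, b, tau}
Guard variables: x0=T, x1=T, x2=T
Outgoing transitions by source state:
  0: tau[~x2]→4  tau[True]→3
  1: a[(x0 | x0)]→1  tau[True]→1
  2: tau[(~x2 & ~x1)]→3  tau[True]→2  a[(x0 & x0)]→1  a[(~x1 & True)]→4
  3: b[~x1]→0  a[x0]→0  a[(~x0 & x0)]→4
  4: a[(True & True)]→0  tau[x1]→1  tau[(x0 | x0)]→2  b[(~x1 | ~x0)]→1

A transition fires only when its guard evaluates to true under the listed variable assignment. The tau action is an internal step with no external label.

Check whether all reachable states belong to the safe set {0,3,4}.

Answer: INVARIANT HOLDS

Working:
Allowed set {0,3,4}
R = {0,3}
  0: ✓
  3: ✓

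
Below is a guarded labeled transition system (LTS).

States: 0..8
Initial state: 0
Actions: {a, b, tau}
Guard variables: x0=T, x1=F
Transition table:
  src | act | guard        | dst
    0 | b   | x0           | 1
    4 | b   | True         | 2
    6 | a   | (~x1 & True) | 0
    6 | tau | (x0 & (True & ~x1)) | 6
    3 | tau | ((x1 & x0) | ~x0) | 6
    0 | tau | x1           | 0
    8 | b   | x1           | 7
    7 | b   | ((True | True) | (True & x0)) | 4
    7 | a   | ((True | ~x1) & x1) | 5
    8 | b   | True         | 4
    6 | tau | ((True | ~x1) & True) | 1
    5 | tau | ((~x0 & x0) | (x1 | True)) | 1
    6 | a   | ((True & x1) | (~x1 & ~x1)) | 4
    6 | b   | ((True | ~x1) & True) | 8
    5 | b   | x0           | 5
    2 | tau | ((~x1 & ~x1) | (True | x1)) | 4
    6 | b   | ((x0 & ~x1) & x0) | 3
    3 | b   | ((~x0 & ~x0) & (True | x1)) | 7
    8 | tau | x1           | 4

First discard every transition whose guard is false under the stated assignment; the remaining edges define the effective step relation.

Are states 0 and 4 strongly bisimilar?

Answer: NOT BISIMILAR

Analysis:
Refine partition for ~:
  π0 = {{0,1,2,3,4,5,6,7,8}}
  π1 = {{0,4,7,8},{1,3},{2},{5},{6}}
  π2 = {{0},{1,3},{2},{4},{5},{6},{7,8}}
Fixed point at round 3; 7 class(es).
class of 0: {0}; class of 4: {4}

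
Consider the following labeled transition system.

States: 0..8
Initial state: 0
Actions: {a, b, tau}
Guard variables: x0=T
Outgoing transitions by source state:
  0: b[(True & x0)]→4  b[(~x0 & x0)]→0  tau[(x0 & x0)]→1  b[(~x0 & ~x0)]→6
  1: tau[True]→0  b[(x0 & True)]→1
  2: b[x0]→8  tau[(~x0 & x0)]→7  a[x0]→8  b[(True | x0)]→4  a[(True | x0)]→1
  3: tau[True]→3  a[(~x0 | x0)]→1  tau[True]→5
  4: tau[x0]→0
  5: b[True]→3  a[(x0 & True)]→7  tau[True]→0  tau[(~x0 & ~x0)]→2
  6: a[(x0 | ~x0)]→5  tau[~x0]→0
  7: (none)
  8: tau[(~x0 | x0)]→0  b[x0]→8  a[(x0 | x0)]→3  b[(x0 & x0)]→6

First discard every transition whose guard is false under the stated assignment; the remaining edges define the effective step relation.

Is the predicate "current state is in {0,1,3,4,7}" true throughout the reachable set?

Safe = {0,1,3,4,7}
R = {0,1,4}
  0: ok
  1: ok
  4: ok

Answer: INVARIANT HOLDS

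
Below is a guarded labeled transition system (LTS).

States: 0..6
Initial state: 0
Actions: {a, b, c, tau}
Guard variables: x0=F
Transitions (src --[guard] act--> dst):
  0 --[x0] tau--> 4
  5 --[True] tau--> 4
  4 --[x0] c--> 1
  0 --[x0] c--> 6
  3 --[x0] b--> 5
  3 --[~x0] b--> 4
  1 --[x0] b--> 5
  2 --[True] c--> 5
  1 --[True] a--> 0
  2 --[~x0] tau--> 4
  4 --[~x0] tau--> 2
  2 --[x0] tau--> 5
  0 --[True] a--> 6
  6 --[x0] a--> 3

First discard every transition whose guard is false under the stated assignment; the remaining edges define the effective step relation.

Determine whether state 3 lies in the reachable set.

Guard filter leaves 7 enabled edge(s).
depth 0: {0}
depth 1: {6}  cumulative {0,6}
Reachable = {0,6}

Answer: UNREACHABLE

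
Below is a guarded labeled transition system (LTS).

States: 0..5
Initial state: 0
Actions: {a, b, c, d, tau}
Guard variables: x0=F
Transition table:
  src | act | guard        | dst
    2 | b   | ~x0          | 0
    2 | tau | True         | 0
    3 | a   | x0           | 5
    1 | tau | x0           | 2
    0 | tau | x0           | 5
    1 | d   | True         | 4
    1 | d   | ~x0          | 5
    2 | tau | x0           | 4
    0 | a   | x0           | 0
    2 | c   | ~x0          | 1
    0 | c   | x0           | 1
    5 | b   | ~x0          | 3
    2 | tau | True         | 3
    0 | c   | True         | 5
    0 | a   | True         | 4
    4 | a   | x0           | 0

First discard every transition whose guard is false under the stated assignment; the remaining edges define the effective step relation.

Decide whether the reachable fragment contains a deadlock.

Answer: DEADLOCK at state 3

Analysis:
Reach set: {0,3,4,5}
  0: a→4  c→5  [2 out]
  3: ∅  [no exit]
  4: ∅  [no exit]
  5: b→3  [1 out]
witness 3: c·b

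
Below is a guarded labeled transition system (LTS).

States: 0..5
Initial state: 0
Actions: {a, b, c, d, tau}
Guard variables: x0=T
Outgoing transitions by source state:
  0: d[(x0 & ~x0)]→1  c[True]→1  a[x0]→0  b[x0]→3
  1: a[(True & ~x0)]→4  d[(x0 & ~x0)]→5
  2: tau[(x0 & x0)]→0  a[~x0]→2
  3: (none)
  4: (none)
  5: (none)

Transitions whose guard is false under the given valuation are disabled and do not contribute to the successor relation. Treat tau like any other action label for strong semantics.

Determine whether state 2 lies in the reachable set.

Guard filter leaves 4 enabled edge(s).
depth 0: {0}
depth 1: {1,3}  cumulative {0,1,3}
Reachable = {0,1,3}

Answer: UNREACHABLE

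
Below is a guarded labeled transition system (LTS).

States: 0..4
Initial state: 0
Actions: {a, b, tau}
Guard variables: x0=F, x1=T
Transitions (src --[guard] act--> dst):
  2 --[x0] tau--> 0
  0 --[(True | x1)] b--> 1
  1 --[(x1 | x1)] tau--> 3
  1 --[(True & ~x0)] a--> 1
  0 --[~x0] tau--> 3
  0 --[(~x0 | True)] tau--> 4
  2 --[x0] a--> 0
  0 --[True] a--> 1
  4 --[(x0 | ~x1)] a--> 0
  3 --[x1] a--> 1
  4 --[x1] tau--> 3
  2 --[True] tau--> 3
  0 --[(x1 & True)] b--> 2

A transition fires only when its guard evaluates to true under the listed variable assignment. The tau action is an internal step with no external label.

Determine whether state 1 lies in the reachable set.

Answer: REACHABLE

Analysis:
Guard filter leaves 10 enabled edge(s).
L0 = {0}
L1 = {1,2,3,4}  now seen {0,1,2,3,4}
Reach set: {0,1,2,3,4}
Path to 1: b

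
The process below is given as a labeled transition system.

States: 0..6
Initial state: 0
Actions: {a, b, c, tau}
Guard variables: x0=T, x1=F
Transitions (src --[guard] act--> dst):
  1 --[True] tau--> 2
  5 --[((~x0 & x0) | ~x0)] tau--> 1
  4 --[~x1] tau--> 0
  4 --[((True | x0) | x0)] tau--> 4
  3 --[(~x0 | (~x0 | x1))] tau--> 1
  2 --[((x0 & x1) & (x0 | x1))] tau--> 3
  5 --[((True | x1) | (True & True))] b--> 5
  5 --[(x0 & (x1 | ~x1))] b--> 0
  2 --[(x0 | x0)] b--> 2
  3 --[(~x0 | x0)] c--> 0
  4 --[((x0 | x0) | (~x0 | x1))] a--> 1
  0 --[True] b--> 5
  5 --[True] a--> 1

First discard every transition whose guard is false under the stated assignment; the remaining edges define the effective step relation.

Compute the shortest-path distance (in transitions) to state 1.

Answer: 2

Trace:
Breadth-first toward 1:
  depth 0: {0}
  depth 1: {5}
  depth 2: {1}
depth(1)=2, e.g. b·a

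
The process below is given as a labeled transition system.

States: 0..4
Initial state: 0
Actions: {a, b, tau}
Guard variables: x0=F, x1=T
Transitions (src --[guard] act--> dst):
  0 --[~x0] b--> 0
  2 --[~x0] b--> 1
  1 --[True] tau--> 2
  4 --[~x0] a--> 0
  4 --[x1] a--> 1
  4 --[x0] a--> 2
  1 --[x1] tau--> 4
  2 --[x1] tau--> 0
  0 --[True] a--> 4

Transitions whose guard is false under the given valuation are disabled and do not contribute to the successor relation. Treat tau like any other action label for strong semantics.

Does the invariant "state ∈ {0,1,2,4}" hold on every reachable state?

Allowed set {0,1,2,4}
Reachable = {0,1,2,4}
  0: ok
  1: ok
  2: ok
  4: ok

Answer: INVARIANT HOLDS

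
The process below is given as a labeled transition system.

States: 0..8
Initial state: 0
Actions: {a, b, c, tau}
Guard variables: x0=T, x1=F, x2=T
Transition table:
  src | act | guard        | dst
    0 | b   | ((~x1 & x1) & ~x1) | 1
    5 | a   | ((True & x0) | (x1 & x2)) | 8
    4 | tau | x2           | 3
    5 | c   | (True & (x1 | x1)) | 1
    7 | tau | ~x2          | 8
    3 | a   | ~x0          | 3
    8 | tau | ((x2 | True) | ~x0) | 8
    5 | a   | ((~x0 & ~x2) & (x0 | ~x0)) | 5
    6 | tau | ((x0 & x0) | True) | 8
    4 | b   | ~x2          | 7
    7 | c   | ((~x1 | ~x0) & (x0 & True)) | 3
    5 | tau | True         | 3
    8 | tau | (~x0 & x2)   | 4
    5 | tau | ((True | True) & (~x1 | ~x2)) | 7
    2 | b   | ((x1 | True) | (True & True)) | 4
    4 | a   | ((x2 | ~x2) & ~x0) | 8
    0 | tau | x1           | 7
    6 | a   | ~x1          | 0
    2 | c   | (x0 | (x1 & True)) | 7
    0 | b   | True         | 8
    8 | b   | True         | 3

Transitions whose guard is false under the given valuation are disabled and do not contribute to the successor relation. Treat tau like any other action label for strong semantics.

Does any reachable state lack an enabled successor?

Answer: DEADLOCK at state 3

Analysis:
Reachable = {0,3,8}
  0: b→8  [1 exit(s)]
  3: ∅  [no exit]
  8: b→3  tau→8  [2 exit(s)]
Path to 3: b·b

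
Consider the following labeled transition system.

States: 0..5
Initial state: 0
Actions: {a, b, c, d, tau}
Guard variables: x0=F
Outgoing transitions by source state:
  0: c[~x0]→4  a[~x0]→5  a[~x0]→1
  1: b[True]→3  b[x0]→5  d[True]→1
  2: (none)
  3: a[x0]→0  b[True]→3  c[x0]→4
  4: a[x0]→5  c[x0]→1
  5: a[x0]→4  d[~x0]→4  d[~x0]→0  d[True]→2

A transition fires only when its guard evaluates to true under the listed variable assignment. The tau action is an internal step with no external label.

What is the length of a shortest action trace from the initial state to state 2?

Breadth-first toward 2:
  L0 = {0}
  L1 = {1,4,5}
  L2 = {2,3}
2 enters at depth 2; path a·d

Answer: 2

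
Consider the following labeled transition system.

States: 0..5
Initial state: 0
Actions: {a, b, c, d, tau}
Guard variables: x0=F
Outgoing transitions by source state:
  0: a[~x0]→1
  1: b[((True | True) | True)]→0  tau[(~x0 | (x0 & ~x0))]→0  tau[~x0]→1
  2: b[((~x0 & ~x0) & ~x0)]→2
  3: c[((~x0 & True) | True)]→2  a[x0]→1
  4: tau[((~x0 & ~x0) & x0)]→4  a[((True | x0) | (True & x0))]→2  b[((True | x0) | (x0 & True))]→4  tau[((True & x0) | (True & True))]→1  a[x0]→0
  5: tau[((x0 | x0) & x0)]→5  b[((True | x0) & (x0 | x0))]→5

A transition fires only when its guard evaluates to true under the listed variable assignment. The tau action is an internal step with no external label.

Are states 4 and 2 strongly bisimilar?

Compute ~ classes (split until stable):
  π0 = {{0,1,2,3,4,5}}
  π1 = {{0},{1},{2},{3},{4},{5}}
Fixed point at round 2; 6 class(es).
[4]={4}  [2]={2}

Answer: NOT BISIMILAR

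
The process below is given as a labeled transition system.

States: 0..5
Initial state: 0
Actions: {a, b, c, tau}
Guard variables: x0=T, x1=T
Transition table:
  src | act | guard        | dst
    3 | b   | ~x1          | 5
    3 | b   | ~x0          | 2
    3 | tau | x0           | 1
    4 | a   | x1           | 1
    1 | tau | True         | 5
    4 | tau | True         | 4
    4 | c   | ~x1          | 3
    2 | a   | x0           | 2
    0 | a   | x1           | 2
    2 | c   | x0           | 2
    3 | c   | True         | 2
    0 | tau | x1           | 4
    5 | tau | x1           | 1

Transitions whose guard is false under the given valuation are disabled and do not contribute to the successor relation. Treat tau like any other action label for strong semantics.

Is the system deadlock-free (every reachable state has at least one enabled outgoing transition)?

Reach set: {0,1,2,4,5}
  0: a→2  tau→4  [deg 2]
  1: tau→5  [deg 1]
  2: a→2  c→2  [deg 2]
  4: a→1  tau→4  [deg 2]
  5: tau→1  [deg 1]

Answer: DEADLOCK-FREE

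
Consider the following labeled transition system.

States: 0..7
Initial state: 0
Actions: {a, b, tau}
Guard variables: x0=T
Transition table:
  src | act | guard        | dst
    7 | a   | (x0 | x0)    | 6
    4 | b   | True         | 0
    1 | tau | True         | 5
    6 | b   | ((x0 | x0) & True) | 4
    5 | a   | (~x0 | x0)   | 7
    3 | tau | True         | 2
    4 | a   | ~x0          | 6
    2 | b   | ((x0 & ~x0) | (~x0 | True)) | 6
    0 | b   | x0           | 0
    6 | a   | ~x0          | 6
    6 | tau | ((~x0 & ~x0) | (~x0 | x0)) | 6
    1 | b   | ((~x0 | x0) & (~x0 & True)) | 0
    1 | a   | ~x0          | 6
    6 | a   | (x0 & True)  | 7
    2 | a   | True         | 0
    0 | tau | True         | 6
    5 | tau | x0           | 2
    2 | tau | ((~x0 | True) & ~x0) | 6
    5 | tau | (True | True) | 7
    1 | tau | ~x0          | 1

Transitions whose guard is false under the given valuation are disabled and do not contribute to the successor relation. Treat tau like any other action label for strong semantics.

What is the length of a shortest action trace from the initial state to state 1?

Answer: UNREACHABLE

Trace:
Layered search for 1:
  Layer 0: {0}
  Layer 1: {6}
  Layer 2: {4,7}
1 never appears.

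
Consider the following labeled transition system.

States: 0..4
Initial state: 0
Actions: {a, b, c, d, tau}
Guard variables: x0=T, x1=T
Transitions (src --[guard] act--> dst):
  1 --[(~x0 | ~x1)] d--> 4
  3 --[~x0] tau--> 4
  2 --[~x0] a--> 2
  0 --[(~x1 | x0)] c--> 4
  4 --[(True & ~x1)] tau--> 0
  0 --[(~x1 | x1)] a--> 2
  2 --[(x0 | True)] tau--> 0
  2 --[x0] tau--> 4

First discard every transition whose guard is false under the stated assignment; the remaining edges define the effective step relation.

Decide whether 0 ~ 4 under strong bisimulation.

Bisimulation quotient by refinement:
  round 0: {{0,1,2,3,4}}
  round 1: {{0},{1,3,4},{2}}
3 equivalence class(es) (converged in 2)
class of 0: {0}; class of 4: {1,3,4}

Answer: NOT BISIMILAR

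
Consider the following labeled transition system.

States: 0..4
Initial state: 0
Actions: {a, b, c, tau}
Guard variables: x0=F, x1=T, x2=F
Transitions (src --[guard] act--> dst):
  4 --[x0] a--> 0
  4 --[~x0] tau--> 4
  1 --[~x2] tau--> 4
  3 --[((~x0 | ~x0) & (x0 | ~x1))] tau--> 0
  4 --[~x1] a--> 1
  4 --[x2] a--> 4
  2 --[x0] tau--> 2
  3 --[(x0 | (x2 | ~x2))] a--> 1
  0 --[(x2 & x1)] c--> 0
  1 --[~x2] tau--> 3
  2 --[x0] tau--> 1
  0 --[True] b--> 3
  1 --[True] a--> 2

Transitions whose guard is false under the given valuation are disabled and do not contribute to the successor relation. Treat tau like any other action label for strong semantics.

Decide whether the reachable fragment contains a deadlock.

Reachable = {0,1,2,3,4}
  0: b→3  [deg 1]
  1: a→2  tau→3  tau→4  [deg 3]
  2: ∅  [no exit]
  3: a→1  [deg 1]
  4: tau→4  [deg 1]
witness 2: b·a·a

Answer: DEADLOCK at state 2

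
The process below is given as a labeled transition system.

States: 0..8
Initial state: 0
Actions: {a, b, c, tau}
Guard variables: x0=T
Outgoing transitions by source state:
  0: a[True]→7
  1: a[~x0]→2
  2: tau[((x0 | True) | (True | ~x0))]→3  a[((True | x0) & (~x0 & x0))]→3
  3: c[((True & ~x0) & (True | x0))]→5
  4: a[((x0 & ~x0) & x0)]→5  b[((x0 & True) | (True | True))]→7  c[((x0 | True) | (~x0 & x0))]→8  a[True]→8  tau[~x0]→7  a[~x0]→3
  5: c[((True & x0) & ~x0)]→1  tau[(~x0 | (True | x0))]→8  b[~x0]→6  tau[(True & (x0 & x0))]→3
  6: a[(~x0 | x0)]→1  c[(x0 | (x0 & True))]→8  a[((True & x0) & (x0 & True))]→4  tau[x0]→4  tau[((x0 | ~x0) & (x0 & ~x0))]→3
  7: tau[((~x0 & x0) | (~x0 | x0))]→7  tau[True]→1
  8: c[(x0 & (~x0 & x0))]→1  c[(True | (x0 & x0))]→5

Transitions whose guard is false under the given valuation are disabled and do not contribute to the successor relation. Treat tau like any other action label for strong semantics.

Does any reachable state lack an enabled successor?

Answer: DEADLOCK at state 1

Analysis:
R = {0,1,7}
  0: a→7  [1 out]
  1: ∅  [deadlock]
  7: tau→1  tau→7  [2 out]
Path to 1: a·tau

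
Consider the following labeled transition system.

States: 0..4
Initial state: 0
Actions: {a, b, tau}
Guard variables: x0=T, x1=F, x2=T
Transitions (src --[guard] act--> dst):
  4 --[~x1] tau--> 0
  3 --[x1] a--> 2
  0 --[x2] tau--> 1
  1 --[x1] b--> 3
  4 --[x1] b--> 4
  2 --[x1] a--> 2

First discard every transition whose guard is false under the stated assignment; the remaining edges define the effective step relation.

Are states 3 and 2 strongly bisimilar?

Compute ~ classes (split until stable):
  π0 = {{0,1,2,3,4}}
  π1 = {{0,4},{1,2,3}}
  π2 = {{0},{1,2,3},{4}}
Fixed point at round 3; 3 class(es).
class of 3: {1,2,3}; class of 2: {1,2,3}

Answer: BISIMILAR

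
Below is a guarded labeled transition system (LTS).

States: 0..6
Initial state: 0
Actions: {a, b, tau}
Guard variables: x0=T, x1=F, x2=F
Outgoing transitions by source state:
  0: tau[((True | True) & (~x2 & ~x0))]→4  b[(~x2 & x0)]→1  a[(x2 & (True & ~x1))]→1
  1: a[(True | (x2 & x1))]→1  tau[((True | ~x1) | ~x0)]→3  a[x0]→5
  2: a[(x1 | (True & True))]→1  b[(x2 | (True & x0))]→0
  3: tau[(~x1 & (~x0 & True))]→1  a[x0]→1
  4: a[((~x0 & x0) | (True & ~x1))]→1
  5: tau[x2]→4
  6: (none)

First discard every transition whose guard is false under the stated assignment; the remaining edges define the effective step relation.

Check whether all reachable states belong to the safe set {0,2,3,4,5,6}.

Answer: INVARIANT VIOLATED at state 1

Analysis:
Safe = {0,2,3,4,5,6}
Reachable = {0,1,3,5}
  0: ✓
  1: ✗ unsafe
  3: ✓
  5: ✓
counterexample path to 1: b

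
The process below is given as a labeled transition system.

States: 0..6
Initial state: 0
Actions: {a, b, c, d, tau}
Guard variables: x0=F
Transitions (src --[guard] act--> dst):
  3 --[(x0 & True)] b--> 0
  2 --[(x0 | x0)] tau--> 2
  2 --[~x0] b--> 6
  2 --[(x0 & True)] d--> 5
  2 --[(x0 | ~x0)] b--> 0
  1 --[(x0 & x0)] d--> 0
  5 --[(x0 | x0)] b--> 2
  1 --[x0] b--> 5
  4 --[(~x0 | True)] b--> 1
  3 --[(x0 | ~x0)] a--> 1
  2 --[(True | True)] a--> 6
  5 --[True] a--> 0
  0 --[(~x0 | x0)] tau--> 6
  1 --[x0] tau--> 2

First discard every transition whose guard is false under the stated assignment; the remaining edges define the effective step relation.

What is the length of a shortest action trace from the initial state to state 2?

Answer: UNREACHABLE

Trace:
Breadth-first toward 2:
  depth 0: {0}
  depth 1: {6}
2 never appears.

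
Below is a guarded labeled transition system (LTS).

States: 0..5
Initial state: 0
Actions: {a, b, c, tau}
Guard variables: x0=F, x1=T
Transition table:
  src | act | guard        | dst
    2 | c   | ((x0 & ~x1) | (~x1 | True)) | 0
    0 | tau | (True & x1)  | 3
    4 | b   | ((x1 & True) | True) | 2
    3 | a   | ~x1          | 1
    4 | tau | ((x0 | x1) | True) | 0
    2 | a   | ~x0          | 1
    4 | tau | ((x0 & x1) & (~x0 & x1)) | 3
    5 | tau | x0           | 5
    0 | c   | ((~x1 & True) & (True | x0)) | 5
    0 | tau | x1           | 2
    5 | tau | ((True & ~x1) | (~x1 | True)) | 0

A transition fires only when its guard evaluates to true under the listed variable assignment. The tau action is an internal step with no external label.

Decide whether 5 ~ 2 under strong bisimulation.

Answer: NOT BISIMILAR

Analysis:
Bisimulation quotient by refinement:
  round 0: {{0,1,2,3,4,5}}
  round 1: {{0,5},{1,3},{2},{4}}
  round 2: {{0},{1,3},{2},{4},{5}}
Fixed point at round 3; 5 class(es).
5∈{5}, 2∈{2}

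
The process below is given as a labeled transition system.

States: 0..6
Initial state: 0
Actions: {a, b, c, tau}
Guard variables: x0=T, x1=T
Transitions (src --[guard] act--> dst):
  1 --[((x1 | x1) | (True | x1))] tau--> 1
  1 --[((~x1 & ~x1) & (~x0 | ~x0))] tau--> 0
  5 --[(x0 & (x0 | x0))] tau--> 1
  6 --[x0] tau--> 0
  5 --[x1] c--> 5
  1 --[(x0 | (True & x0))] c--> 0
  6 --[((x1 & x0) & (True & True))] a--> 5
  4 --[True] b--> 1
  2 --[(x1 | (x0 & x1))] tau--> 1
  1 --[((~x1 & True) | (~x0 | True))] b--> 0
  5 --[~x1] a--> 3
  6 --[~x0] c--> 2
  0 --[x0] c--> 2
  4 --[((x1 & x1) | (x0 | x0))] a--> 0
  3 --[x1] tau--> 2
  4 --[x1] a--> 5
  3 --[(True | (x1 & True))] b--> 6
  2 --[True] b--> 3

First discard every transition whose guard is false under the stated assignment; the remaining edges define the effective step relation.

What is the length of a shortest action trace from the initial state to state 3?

Breadth-first toward 3:
  depth 0: {0}
  depth 1: {2}
  depth 2: {1,3}
depth(3)=2, e.g. c·b

Answer: 2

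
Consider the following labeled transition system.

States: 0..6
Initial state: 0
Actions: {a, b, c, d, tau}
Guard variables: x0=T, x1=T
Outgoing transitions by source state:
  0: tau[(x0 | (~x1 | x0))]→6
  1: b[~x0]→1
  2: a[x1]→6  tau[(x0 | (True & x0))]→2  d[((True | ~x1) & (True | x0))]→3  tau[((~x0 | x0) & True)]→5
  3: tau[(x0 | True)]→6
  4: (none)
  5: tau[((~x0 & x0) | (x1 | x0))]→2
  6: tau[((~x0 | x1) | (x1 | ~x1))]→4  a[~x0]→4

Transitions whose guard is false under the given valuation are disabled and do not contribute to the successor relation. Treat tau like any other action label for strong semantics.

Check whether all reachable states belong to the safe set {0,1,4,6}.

Inv-set: {0,1,4,6}
Reach set: {0,4,6}
  0: ✓
  4: ✓
  6: ✓

Answer: INVARIANT HOLDS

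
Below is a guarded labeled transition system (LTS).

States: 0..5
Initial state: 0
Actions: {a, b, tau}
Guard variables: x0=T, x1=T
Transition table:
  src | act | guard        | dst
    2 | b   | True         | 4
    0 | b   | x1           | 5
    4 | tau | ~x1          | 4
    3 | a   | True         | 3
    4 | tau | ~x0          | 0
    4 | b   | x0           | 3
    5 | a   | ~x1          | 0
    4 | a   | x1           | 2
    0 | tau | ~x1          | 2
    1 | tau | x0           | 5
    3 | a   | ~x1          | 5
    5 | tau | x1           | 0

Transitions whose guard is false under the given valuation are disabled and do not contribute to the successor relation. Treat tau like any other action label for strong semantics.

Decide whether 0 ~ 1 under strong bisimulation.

Answer: NOT BISIMILAR

Trace:
Bisimulation quotient by refinement:
  round 0: {{0,1,2,3,4,5}}
  round 1: {{0,2},{1,5},{3},{4}}
  round 2: {{0},{1},{2},{3},{4},{5}}
stable after 3 split(s): 6 block(s)
0∈{0}, 1∈{1}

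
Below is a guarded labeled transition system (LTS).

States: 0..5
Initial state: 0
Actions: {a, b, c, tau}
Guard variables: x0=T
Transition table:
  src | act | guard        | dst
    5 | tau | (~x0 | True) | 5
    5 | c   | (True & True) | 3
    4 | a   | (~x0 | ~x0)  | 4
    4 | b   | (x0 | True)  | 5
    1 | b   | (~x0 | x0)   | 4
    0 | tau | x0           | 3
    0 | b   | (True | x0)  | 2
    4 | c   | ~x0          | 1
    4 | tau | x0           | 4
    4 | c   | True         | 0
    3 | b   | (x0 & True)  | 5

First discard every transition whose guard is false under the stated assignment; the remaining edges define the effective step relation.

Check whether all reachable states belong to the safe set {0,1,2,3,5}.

Inv-set: {0,1,2,3,5}
Reachable = {0,2,3,5}
  0: ok
  2: ok
  3: ok
  5: ok

Answer: INVARIANT HOLDS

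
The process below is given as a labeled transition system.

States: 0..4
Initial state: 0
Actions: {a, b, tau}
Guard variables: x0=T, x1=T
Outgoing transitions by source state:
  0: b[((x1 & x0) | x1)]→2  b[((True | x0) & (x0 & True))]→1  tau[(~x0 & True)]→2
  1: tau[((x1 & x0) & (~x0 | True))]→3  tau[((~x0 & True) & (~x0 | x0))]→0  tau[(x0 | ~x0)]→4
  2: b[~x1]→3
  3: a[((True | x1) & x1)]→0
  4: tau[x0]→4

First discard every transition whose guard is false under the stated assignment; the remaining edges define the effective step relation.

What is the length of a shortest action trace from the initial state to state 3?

Answer: 2

Trace:
Breadth-first toward 3:
  depth 0: {0}
  depth 1: {1,2}
  depth 2: {3,4}
depth(3)=2, e.g. b·tau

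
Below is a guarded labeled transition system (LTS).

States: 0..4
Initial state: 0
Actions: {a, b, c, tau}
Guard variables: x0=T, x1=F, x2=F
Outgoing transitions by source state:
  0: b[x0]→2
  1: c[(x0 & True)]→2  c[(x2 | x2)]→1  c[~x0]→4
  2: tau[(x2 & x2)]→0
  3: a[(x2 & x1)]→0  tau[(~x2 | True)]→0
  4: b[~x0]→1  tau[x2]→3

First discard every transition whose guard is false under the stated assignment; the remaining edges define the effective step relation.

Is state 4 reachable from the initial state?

3 transition(s) survive guard evaluation.
L0 = {0}
L1 = {2}  cumulative {0,2}
Reachable = {0,2}

Answer: UNREACHABLE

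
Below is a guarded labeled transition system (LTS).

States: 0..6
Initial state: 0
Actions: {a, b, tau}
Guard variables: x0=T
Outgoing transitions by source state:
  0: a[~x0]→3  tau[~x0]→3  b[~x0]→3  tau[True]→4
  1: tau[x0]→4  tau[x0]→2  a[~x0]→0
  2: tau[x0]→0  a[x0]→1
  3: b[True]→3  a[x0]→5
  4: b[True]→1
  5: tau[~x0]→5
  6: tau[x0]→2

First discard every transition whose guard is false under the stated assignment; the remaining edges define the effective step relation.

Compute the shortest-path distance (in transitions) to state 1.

Breadth-first toward 1:
  Layer 0: {0}
  Layer 1: {4}
  Layer 2: {1}
first hit 1 at d=2 via tau·b

Answer: 2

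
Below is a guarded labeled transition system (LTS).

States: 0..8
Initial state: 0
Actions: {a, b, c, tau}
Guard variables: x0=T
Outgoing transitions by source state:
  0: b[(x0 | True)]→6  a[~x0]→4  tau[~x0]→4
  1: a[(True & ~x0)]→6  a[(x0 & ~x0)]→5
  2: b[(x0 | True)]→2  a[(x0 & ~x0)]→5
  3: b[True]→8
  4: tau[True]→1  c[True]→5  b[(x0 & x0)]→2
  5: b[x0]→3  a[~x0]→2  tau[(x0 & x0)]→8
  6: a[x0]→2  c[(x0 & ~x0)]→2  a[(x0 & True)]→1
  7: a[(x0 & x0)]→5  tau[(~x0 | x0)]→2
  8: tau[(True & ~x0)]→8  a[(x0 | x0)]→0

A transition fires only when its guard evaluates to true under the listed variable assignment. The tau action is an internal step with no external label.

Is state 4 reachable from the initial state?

Answer: UNREACHABLE

Trace:
13 transition(s) survive guard evaluation.
L0 = {0}
L1 = {6}  total {0,6}
L2 = {1,2}  total {0,1,2,6}
Reach set: {0,1,2,6}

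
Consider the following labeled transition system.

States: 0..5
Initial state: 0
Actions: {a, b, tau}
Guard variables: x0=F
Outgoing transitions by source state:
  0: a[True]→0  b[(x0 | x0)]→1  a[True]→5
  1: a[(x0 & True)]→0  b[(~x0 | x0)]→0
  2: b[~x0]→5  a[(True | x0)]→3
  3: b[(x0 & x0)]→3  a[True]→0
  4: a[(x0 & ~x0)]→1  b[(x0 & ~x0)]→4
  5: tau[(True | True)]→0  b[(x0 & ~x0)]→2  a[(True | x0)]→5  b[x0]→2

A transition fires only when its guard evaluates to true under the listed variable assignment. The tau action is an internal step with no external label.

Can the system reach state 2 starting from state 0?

Guard filter leaves 8 enabled edge(s).
Layer 0: {0}
Layer 1: {5}  cumulative {0,5}
Reachable = {0,5}

Answer: UNREACHABLE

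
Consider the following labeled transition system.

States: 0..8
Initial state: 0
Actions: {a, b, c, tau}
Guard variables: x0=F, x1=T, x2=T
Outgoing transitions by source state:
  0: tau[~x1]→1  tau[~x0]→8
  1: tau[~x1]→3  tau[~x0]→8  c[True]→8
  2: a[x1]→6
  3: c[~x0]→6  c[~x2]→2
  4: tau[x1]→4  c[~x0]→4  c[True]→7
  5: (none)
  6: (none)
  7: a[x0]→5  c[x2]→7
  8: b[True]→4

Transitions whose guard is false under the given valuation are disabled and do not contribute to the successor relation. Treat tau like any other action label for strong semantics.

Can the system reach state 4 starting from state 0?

Answer: REACHABLE

Trace:
10 transition(s) survive guard evaluation.
L0 = {0}
L1 = {8}  total {0,8}
L2 = {4}  total {0,4,8}
L3 = {7}  total {0,4,7,8}
Reach set: {0,4,7,8}
trace reaching 4: tau·b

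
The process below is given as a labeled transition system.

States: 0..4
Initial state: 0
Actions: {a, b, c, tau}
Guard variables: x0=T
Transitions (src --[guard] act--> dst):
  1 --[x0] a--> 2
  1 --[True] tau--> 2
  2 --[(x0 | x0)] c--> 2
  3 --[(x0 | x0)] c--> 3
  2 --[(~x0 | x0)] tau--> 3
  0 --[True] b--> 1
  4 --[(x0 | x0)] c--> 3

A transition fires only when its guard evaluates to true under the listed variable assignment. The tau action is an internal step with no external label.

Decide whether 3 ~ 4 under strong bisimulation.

Bisimulation quotient by refinement:
  round 0: {{0,1,2,3,4}}
  round 1: {{0},{1},{2},{3,4}}
4 equivalence class(es) (converged in 2)
3∈{3,4}, 4∈{3,4}

Answer: BISIMILAR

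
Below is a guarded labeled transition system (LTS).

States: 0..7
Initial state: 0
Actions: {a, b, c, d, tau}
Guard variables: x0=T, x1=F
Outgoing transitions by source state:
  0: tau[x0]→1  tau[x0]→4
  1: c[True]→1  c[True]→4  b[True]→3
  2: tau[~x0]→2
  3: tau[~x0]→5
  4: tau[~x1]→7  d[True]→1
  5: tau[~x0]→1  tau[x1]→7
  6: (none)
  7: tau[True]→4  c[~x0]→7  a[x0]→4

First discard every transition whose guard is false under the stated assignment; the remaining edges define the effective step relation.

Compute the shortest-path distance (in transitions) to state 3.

Layered search for 3:
  L0 = {0}
  L1 = {1,4}
  L2 = {3,7}
3 enters at depth 2; path tau·b

Answer: 2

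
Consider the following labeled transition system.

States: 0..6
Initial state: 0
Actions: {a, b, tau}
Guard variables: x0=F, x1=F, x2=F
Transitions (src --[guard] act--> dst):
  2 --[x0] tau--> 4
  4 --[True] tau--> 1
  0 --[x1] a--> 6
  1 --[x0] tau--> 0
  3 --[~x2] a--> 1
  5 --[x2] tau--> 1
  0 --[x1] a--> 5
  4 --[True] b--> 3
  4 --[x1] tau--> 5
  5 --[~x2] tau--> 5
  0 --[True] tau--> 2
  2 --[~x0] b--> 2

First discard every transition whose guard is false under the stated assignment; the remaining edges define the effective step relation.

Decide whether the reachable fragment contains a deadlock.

Answer: DEADLOCK-FREE

Trace:
Reach set: {0,2}
  0: tau→2  [deg 1]
  2: b→2  [deg 1]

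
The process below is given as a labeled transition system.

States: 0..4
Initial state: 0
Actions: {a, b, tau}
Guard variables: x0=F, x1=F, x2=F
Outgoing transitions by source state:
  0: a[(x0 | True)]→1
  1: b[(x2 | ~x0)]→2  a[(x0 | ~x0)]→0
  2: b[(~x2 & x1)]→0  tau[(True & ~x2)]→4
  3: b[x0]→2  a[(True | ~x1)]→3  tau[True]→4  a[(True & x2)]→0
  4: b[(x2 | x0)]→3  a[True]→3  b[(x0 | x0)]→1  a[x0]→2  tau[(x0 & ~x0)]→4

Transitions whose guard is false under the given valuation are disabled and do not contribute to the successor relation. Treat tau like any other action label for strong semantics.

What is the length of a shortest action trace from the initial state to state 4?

Answer: 3

Trace:
BFS to 4:
  L0 = {0}
  L1 = {1}
  L2 = {2}
  L3 = {4}
4 enters at depth 3; path a·b·tau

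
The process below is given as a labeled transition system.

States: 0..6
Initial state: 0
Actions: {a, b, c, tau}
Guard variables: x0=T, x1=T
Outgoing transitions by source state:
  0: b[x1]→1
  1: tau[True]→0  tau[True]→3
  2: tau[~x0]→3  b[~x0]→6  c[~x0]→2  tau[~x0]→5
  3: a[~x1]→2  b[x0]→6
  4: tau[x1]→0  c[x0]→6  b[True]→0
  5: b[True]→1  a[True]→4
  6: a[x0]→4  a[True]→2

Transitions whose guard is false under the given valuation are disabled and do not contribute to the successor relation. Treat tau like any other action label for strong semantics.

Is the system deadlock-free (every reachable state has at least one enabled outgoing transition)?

Answer: DEADLOCK at state 2

Working:
Reachable = {0,1,2,3,4,6}
  0: b→1  [deg 1]
  1: tau→0  tau→3  [deg 2]
  2: ∅  [deadlock]
  3: b→6  [deg 1]
  4: b→0  c→6  tau→0  [deg 3]
  6: a→2  a→4  [deg 2]
witness 2: b·tau·b·a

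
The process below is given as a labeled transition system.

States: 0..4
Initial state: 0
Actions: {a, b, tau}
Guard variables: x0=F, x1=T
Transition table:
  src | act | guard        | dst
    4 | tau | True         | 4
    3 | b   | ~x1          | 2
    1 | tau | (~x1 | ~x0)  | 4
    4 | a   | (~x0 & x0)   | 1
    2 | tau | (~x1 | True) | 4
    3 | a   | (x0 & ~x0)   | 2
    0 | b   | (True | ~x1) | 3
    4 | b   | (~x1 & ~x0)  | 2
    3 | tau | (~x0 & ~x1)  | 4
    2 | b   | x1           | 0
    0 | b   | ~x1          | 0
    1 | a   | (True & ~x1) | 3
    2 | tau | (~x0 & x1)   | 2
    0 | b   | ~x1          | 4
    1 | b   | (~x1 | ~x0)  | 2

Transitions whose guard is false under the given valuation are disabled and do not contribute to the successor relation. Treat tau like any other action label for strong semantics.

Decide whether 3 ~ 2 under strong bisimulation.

Compute ~ classes (split until stable):
  round 0: {{0,1,2,3,4}}
  round 1: {{0},{1,2},{3},{4}}
  round 2: {{0},{1},{2},{3},{4}}
stable after 3 split(s): 5 block(s)
[3]={3}  [2]={2}

Answer: NOT BISIMILAR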